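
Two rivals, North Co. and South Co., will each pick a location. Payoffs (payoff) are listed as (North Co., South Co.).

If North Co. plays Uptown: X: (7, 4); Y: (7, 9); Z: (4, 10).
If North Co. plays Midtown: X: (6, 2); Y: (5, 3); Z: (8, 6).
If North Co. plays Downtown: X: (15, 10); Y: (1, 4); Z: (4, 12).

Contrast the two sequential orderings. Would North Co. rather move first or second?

If North Co. leads: South Co.'s best replies are Uptown→Z, Midtown→Z, Downtown→Z; North Co.'s induced payoffs 4, 8, 4; outcome (Midtown, Z), payoffs (8, 6).
If South Co. leads: North Co.'s best replies are X→Downtown, Y→Uptown, Z→Midtown; South Co.'s induced payoffs 10, 9, 6; outcome (Downtown, X), payoffs (15, 10).
North Co. gets 8 moving first and 15 moving second, so North Co. prefers to move second.

second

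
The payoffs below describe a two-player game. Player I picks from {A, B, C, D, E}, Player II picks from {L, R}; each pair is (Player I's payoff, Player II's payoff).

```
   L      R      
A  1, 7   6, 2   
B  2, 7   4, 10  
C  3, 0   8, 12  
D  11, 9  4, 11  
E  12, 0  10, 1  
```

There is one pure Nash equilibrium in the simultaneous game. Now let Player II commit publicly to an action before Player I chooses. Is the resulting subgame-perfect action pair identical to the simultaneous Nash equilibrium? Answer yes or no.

yes

Backward induction with Player II moving first.
- L: Player I compares 1, 2, 3, 11, 12 and picks E; Player II would get 0.
- R: Player I compares 6, 4, 8, 4, 10 and picks E; Player II would get 1.
Maximizing over 0, 1, Player II chooses R. Subgame-perfect outcome: (E, R) with payoffs (10, 1).
For the simultaneous game, intersect best replies.
Player I's best replies: L→E; R→E.
Player II's best replies: A→L; B→R; C→R; D→R; E→R.
Only (E, R) has each player best-responding; Nash payoffs (10, 1).
Sequential outcome (E, R) coincides with the Nash profile (E, R).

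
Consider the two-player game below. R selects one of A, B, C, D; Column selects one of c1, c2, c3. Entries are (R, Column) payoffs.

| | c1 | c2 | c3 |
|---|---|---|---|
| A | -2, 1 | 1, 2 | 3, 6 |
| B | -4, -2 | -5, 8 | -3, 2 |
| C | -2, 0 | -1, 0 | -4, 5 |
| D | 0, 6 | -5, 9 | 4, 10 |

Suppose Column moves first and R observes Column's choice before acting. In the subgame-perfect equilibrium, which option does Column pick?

c3

Work backward from R's decision.
- c1 → R plays D (best of -2, -4, -2, 0); Column gets 6.
- c2 → R plays A (best of 1, -5, -1, -5); Column gets 2.
- c3 → R plays D (best of 3, -3, -4, 4); Column gets 10.
Maximizing over 6, 2, 10, Column chooses c3. Subgame-perfect outcome: (D, c3) with payoffs (4, 10).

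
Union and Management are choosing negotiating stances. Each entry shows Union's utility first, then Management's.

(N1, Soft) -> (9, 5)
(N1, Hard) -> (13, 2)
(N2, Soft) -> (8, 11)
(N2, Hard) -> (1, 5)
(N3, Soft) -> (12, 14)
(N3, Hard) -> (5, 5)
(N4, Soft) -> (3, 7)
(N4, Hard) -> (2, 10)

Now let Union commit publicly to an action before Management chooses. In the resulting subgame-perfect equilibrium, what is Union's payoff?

12

Work backward from Management's decision.
- N1: BR = Soft, leader payoff 9.
- N2: BR = Soft, leader payoff 8.
- N3: BR = Soft, leader payoff 12.
- N4: BR = Hard, leader payoff 2.
Among 9, 8, 12, 2, the best is 12 at N3. Subgame-perfect outcome: (N3, Soft) with payoffs (12, 14).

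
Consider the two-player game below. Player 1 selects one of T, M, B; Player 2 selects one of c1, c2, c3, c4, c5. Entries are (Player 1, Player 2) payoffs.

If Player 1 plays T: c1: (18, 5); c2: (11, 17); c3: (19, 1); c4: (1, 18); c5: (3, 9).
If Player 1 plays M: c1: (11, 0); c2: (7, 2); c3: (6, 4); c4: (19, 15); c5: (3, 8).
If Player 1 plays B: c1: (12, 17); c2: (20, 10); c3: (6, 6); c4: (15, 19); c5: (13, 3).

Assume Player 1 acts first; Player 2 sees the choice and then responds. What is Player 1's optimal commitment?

M

Backward induction with Player 1 moving first.
- T → Player 2 plays c4 (best of 5, 17, 1, 18, 9); Player 1 gets 1.
- M → Player 2 plays c4 (best of 0, 2, 4, 15, 8); Player 1 gets 19.
- B → Player 2 plays c4 (best of 17, 10, 6, 19, 3); Player 1 gets 15.
Maximizing over 1, 19, 15, Player 1 chooses M. Subgame-perfect outcome: (M, c4) with payoffs (19, 15).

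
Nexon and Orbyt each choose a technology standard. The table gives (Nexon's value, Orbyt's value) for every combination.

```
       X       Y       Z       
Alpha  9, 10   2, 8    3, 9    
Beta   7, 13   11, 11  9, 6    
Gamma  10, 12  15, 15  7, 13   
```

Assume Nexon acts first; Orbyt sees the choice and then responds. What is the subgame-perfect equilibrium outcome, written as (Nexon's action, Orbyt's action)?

Solve by backward induction (Nexon leads).
- Alpha: BR = X, leader payoff 9.
- Beta: BR = X, leader payoff 7.
- Gamma: BR = Y, leader payoff 15.
Among 9, 7, 15, the best is 15 at Gamma. Subgame-perfect outcome: (Gamma, Y) with payoffs (15, 15).

(Gamma, Y)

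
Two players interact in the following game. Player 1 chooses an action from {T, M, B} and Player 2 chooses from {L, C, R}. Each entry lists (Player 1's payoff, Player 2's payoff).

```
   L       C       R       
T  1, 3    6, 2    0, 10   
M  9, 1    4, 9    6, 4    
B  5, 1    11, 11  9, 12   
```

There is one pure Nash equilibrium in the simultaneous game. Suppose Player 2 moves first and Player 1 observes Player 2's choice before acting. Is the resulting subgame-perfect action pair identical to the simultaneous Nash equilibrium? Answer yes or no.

yes

Work backward from Player 1's decision.
- L: BR = M, leader payoff 1.
- C: BR = B, leader payoff 11.
- R: BR = B, leader payoff 12.
Among 1, 11, 12, the best is 12 at R. Subgame-perfect outcome: (B, R) with payoffs (9, 12).
For the simultaneous game, intersect best replies.
Player 1's best replies: L→M; C→B; R→B.
Player 2's best replies: T→R; M→C; B→R.
The unique mutual best reply is (B, R), giving (9, 12).
Sequential outcome (B, R) coincides with the Nash profile (B, R).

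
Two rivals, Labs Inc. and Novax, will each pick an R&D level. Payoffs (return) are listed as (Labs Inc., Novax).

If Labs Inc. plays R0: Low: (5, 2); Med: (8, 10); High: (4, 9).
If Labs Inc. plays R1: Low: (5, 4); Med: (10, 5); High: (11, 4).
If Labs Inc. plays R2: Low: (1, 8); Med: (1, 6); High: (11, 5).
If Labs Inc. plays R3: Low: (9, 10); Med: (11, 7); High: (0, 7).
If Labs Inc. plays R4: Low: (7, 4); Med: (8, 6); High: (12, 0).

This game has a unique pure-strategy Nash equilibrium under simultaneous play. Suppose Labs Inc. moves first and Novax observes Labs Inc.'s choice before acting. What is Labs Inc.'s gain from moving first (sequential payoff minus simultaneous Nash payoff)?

1

Solve by backward induction (Labs Inc. leads).
- R0: Novax compares 2, 10, 9 and picks Med; Labs Inc. would get 8.
- R1: Novax compares 4, 5, 4 and picks Med; Labs Inc. would get 10.
- R2: Novax compares 8, 6, 5 and picks Low; Labs Inc. would get 1.
- R3: Novax compares 10, 7, 7 and picks Low; Labs Inc. would get 9.
- R4: Novax compares 4, 6, 0 and picks Med; Labs Inc. would get 8.
Labs Inc.'s induced payoffs are 8, 10, 1, 9, 8, so Labs Inc. commits to R1. Subgame-perfect outcome: (R1, Med) with payoffs (10, 5).
For the simultaneous game, intersect best replies.
Labs Inc.'s best replies: Low→R3; Med→R3; High→R4.
Novax's best replies: R0→Med; R1→Med; R2→Low; R3→Low; R4→Med.
The unique mutual best reply is (R3, Low), giving (9, 10).
Labs Inc.'s commitment gain: 10 − 9 = 1.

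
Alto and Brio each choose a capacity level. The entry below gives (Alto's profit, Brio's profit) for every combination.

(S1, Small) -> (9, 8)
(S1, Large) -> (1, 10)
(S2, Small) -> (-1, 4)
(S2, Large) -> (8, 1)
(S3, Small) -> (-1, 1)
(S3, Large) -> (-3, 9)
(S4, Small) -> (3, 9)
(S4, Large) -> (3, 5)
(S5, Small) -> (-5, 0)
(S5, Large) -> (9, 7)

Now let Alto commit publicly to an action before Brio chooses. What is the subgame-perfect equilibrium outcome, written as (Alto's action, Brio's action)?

(S5, Large)

Backward induction with Alto moving first.
- S1 → Brio plays Large (best of 8, 10); Alto gets 1.
- S2 → Brio plays Small (best of 4, 1); Alto gets -1.
- S3 → Brio plays Large (best of 1, 9); Alto gets -3.
- S4 → Brio plays Small (best of 9, 5); Alto gets 3.
- S5 → Brio plays Large (best of 0, 7); Alto gets 9.
Among 1, -1, -3, 3, 9, the best is 9 at S5. Subgame-perfect outcome: (S5, Large) with payoffs (9, 7).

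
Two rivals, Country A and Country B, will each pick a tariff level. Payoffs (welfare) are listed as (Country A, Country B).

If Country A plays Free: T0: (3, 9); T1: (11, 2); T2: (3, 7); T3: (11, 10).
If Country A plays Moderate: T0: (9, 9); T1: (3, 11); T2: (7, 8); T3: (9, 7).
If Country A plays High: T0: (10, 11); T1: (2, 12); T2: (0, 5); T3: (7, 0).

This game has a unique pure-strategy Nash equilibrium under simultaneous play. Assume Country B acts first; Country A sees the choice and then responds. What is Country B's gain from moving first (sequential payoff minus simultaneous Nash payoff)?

Country A best-responds to each possible Country B move:
- T0: BR = High, leader payoff 11.
- T1: BR = Free, leader payoff 2.
- T2: BR = Moderate, leader payoff 8.
- T3: BR = Free, leader payoff 10.
Country B's induced payoffs are 11, 2, 8, 10, so Country B commits to T0. Subgame-perfect outcome: (High, T0) with payoffs (10, 11).
Now find the simultaneous Nash equilibrium.
Country A's best replies: T0→High; T1→Free; T2→Moderate; T3→Free.
Country B's best replies: Free→T3; Moderate→T1; High→T1.
Only (Free, T3) has each player best-responding; Nash payoffs (11, 10).
Country B's commitment gain: 11 − 10 = 1.

1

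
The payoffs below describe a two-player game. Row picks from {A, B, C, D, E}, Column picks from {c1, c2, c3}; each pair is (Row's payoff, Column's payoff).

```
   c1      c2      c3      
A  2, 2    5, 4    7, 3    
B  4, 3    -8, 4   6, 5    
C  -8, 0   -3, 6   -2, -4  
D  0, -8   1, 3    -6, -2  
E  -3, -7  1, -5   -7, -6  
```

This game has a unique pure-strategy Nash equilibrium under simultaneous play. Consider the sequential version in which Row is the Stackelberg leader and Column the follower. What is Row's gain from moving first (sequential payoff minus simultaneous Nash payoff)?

Column best-responds to each possible Row move:
- A: Column compares 2, 4, 3 and picks c2; Row would get 5.
- B: Column compares 3, 4, 5 and picks c3; Row would get 6.
- C: Column compares 0, 6, -4 and picks c2; Row would get -3.
- D: Column compares -8, 3, -2 and picks c2; Row would get 1.
- E: Column compares -7, -5, -6 and picks c2; Row would get 1.
Maximizing over 5, 6, -3, 1, 1, Row chooses B. Subgame-perfect outcome: (B, c3) with payoffs (6, 5).
For the simultaneous game, intersect best replies.
Row's best replies: c1→B; c2→A; c3→A.
Column's best replies: A→c2; B→c3; C→c2; D→c2; E→c2.
The unique mutual best reply is (A, c2), giving (5, 4).
Row's commitment gain: 6 − 5 = 1.

1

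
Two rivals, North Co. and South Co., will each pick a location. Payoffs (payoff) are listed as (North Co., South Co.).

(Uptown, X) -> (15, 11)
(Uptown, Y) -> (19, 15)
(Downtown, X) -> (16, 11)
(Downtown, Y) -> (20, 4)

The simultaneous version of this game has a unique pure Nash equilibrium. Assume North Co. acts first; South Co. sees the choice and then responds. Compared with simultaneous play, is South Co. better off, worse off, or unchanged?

better off

Backward induction with North Co. moving first.
- Uptown: South Co. compares 11, 15 and picks Y; North Co. would get 19.
- Downtown: South Co. compares 11, 4 and picks X; North Co. would get 16.
Among 19, 16, the best is 19 at Uptown. Subgame-perfect outcome: (Uptown, Y) with payoffs (19, 15).
Now find the simultaneous Nash equilibrium.
North Co.'s best replies: X→Downtown; Y→Downtown.
South Co.'s best replies: Uptown→Y; Downtown→X.
The unique mutual best reply is (Downtown, X), giving (16, 11).
South Co. earns 15 sequentially versus 11 at the Nash outcome: better off.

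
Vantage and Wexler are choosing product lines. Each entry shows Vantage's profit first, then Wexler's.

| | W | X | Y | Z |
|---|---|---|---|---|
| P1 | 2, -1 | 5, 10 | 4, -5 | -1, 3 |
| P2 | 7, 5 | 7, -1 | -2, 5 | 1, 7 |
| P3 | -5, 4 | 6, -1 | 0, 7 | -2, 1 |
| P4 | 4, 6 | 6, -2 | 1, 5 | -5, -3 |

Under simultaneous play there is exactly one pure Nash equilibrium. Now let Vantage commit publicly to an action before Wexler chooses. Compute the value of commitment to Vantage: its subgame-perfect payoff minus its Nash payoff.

Backward induction with Vantage moving first.
- P1 → Wexler plays X (best of -1, 10, -5, 3); Vantage gets 5.
- P2 → Wexler plays Z (best of 5, -1, 5, 7); Vantage gets 1.
- P3 → Wexler plays Y (best of 4, -1, 7, 1); Vantage gets 0.
- P4 → Wexler plays W (best of 6, -2, 5, -3); Vantage gets 4.
Vantage's induced payoffs are 5, 1, 0, 4, so Vantage commits to P1. Subgame-perfect outcome: (P1, X) with payoffs (5, 10).
For the simultaneous game, intersect best replies.
Vantage's best replies: W→P2; X→P2; Y→P1; Z→P2.
Wexler's best replies: P1→X; P2→Z; P3→Y; P4→W.
The unique mutual best reply is (P2, Z), giving (1, 7).
Vantage's commitment gain: 5 − 1 = 4.

4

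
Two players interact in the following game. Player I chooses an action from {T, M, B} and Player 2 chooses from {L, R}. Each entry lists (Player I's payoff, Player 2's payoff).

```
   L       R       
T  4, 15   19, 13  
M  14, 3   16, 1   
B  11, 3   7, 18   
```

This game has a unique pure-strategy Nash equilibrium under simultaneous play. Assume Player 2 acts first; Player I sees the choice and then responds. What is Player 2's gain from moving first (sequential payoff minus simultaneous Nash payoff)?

10

Backward induction with Player 2 moving first.
- L → Player I plays M (best of 4, 14, 11); Player 2 gets 3.
- R → Player I plays T (best of 19, 16, 7); Player 2 gets 13.
Maximizing over 3, 13, Player 2 chooses R. Subgame-perfect outcome: (T, R) with payoffs (19, 13).
Under simultaneous play:
Player I's best replies: L→M; R→T.
Player 2's best replies: T→L; M→L; B→R.
The unique mutual best reply is (M, L), giving (14, 3).
Player 2's commitment gain: 13 − 3 = 10.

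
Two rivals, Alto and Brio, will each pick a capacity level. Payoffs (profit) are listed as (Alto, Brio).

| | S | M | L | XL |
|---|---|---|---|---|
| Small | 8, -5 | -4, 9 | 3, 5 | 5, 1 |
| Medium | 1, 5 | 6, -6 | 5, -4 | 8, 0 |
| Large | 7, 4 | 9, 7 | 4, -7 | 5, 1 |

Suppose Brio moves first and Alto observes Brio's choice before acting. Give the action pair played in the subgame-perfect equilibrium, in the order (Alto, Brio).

Work backward from Alto's decision.
- S: BR = Small, leader payoff -5.
- M: BR = Large, leader payoff 7.
- L: BR = Medium, leader payoff -4.
- XL: BR = Medium, leader payoff 0.
Among -5, 7, -4, 0, the best is 7 at M. Subgame-perfect outcome: (Large, M) with payoffs (9, 7).

(Large, M)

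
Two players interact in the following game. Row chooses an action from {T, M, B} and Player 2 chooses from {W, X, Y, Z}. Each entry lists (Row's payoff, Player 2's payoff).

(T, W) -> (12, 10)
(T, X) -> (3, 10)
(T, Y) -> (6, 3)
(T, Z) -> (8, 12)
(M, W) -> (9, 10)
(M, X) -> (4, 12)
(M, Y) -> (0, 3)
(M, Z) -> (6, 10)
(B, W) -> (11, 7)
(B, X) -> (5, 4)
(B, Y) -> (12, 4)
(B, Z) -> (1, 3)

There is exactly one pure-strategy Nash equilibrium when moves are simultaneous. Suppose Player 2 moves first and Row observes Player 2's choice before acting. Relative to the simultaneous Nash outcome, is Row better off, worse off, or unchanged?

Solve by backward induction (Player 2 leads).
- W: BR = T, leader payoff 10.
- X: BR = B, leader payoff 4.
- Y: BR = B, leader payoff 4.
- Z: BR = T, leader payoff 12.
Maximizing over 10, 4, 4, 12, Player 2 chooses Z. Subgame-perfect outcome: (T, Z) with payoffs (8, 12).
For the simultaneous game, intersect best replies.
Row's best replies: W→T; X→B; Y→B; Z→T.
Player 2's best replies: T→Z; M→X; B→W.
The unique mutual best reply is (T, Z), giving (8, 12).
Row earns 8 sequentially versus 8 at the Nash outcome: unchanged.

unchanged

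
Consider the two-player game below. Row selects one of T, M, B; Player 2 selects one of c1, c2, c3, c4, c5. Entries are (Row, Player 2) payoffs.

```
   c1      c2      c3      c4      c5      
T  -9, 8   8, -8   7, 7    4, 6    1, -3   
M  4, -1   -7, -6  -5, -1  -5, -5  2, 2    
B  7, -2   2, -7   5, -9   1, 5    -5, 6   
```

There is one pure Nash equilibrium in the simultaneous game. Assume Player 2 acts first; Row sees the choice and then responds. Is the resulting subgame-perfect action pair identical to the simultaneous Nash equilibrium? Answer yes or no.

no

Solve by backward induction (Player 2 leads).
- c1: BR = B, leader payoff -2.
- c2: BR = T, leader payoff -8.
- c3: BR = T, leader payoff 7.
- c4: BR = T, leader payoff 6.
- c5: BR = M, leader payoff 2.
Player 2's induced payoffs are -2, -8, 7, 6, 2, so Player 2 commits to c3. Subgame-perfect outcome: (T, c3) with payoffs (7, 7).
Under simultaneous play:
Row's best replies: c1→B; c2→T; c3→T; c4→T; c5→M.
Player 2's best replies: T→c1; M→c5; B→c5.
Only (M, c5) has each player best-responding; Nash payoffs (2, 2).
Sequential outcome (T, c3) differs from the Nash profile (M, c5).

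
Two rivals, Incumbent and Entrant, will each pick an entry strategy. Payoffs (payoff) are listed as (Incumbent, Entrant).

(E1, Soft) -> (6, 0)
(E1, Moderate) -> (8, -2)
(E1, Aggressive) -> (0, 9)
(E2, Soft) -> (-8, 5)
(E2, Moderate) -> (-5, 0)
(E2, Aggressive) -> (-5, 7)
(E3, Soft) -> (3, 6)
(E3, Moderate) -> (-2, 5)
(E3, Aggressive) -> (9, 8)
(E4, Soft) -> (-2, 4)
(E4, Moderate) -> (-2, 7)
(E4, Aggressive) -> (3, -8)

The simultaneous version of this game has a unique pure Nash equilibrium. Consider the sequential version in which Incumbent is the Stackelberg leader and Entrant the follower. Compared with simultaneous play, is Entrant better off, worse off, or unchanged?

Backward induction with Incumbent moving first.
- E1: Entrant compares 0, -2, 9 and picks Aggressive; Incumbent would get 0.
- E2: Entrant compares 5, 0, 7 and picks Aggressive; Incumbent would get -5.
- E3: Entrant compares 6, 5, 8 and picks Aggressive; Incumbent would get 9.
- E4: Entrant compares 4, 7, -8 and picks Moderate; Incumbent would get -2.
Among 0, -5, 9, -2, the best is 9 at E3. Subgame-perfect outcome: (E3, Aggressive) with payoffs (9, 8).
Now find the simultaneous Nash equilibrium.
Incumbent's best replies: Soft→E1; Moderate→E1; Aggressive→E3.
Entrant's best replies: E1→Aggressive; E2→Aggressive; E3→Aggressive; E4→Moderate.
The unique mutual best reply is (E3, Aggressive), giving (9, 8).
Entrant earns 8 sequentially versus 8 at the Nash outcome: unchanged.

unchanged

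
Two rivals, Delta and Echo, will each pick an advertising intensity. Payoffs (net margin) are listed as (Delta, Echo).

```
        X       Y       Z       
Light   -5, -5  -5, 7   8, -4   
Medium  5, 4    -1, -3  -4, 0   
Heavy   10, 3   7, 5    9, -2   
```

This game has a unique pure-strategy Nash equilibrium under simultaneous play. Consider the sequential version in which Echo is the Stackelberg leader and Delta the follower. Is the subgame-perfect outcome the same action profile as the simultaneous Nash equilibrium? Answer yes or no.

Delta best-responds to each possible Echo move:
- X → Delta plays Heavy (best of -5, 5, 10); Echo gets 3.
- Y → Delta plays Heavy (best of -5, -1, 7); Echo gets 5.
- Z → Delta plays Heavy (best of 8, -4, 9); Echo gets -2.
Maximizing over 3, 5, -2, Echo chooses Y. Subgame-perfect outcome: (Heavy, Y) with payoffs (7, 5).
For the simultaneous game, intersect best replies.
Delta's best replies: X→Heavy; Y→Heavy; Z→Heavy.
Echo's best replies: Light→Y; Medium→X; Heavy→Y.
The unique mutual best reply is (Heavy, Y), giving (7, 5).
Sequential outcome (Heavy, Y) coincides with the Nash profile (Heavy, Y).

yes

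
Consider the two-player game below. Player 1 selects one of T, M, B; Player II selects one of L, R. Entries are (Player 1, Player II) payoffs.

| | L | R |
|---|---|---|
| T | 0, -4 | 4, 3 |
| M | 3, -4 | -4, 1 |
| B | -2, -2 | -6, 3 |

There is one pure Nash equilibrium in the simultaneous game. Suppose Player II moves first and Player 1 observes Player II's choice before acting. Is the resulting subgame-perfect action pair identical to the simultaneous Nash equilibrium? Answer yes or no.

Player 1 best-responds to each possible Player II move:
- L: BR = M, leader payoff -4.
- R: BR = T, leader payoff 3.
Among -4, 3, the best is 3 at R. Subgame-perfect outcome: (T, R) with payoffs (4, 3).
Now find the simultaneous Nash equilibrium.
Player 1's best replies: L→M; R→T.
Player II's best replies: T→R; M→R; B→R.
Only (T, R) has each player best-responding; Nash payoffs (4, 3).
Sequential outcome (T, R) coincides with the Nash profile (T, R).

yes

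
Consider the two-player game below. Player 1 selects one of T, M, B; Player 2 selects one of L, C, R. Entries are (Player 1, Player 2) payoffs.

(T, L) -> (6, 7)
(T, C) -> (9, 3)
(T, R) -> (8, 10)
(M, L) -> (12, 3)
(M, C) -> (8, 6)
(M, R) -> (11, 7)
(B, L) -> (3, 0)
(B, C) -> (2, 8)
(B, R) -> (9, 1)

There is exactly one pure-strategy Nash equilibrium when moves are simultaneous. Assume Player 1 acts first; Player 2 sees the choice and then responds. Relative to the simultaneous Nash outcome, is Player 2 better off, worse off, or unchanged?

Backward induction with Player 1 moving first.
- T: BR = R, leader payoff 8.
- M: BR = R, leader payoff 11.
- B: BR = C, leader payoff 2.
Maximizing over 8, 11, 2, Player 1 chooses M. Subgame-perfect outcome: (M, R) with payoffs (11, 7).
Now find the simultaneous Nash equilibrium.
Player 1's best replies: L→M; C→T; R→M.
Player 2's best replies: T→R; M→R; B→C.
Only (M, R) has each player best-responding; Nash payoffs (11, 7).
Player 2 earns 7 sequentially versus 7 at the Nash outcome: unchanged.

unchanged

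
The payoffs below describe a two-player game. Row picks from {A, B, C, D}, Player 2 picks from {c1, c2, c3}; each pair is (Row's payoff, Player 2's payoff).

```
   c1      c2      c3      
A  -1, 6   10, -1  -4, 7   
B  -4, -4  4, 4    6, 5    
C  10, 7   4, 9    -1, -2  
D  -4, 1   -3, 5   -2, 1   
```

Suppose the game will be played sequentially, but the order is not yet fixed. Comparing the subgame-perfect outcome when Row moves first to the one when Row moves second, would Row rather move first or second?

If Row leads: Player 2's best replies are A→c3, B→c3, C→c2, D→c2; Row's induced payoffs -4, 6, 4, -3; outcome (B, c3), payoffs (6, 5).
If Player 2 leads: Row's best replies are c1→C, c2→A, c3→B; Player 2's induced payoffs 7, -1, 5; outcome (C, c1), payoffs (10, 7).
Row gets 6 moving first and 10 moving second, so Row prefers to move second.

second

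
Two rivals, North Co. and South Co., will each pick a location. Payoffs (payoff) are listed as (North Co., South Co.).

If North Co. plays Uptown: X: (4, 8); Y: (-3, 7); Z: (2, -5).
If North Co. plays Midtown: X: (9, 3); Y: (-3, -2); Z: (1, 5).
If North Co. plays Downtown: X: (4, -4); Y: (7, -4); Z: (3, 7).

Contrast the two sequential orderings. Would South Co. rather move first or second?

second

If North Co. leads: South Co.'s best replies are Uptown→X, Midtown→Z, Downtown→Z; North Co.'s induced payoffs 4, 1, 3; outcome (Uptown, X), payoffs (4, 8).
If South Co. leads: North Co.'s best replies are X→Midtown, Y→Downtown, Z→Downtown; South Co.'s induced payoffs 3, -4, 7; outcome (Downtown, Z), payoffs (3, 7).
South Co. gets 7 moving first and 8 moving second, so South Co. prefers to move second.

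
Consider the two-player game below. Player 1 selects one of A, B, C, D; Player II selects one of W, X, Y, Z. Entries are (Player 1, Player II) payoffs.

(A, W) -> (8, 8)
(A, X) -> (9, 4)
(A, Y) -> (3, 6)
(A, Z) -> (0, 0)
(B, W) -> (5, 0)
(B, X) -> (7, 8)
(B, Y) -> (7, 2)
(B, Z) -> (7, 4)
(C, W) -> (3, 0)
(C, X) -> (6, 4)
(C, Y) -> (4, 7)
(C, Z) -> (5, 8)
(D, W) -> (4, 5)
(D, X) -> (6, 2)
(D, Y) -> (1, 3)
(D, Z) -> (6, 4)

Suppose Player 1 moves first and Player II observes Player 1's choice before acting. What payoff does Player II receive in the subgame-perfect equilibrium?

Solve by backward induction (Player 1 leads).
- A: BR = W, leader payoff 8.
- B: BR = X, leader payoff 7.
- C: BR = Z, leader payoff 5.
- D: BR = W, leader payoff 4.
Maximizing over 8, 7, 5, 4, Player 1 chooses A. Subgame-perfect outcome: (A, W) with payoffs (8, 8).

8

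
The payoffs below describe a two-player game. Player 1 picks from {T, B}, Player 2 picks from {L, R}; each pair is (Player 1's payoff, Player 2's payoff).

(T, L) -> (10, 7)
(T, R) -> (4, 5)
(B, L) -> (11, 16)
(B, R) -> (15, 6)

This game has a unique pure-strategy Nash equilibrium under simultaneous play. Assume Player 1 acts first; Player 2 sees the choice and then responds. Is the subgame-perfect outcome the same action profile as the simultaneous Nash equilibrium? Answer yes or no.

yes

Solve by backward induction (Player 1 leads).
- T: BR = L, leader payoff 10.
- B: BR = L, leader payoff 11.
Maximizing over 10, 11, Player 1 chooses B. Subgame-perfect outcome: (B, L) with payoffs (11, 16).
Now find the simultaneous Nash equilibrium.
Player 1's best replies: L→B; R→B.
Player 2's best replies: T→L; B→L.
The unique mutual best reply is (B, L), giving (11, 16).
Sequential outcome (B, L) coincides with the Nash profile (B, L).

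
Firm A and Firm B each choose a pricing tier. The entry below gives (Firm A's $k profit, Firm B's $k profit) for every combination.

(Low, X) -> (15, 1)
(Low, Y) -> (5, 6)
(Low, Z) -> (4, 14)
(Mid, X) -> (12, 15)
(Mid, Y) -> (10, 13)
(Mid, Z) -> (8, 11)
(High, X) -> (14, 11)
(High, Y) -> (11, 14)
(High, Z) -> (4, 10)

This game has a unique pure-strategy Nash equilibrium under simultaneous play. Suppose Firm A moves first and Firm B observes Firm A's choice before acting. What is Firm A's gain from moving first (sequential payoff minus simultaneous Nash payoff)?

Backward induction with Firm A moving first.
- Low: BR = Z, leader payoff 4.
- Mid: BR = X, leader payoff 12.
- High: BR = Y, leader payoff 11.
Firm A's induced payoffs are 4, 12, 11, so Firm A commits to Mid. Subgame-perfect outcome: (Mid, X) with payoffs (12, 15).
For the simultaneous game, intersect best replies.
Firm A's best replies: X→Low; Y→High; Z→Mid.
Firm B's best replies: Low→Z; Mid→X; High→Y.
The unique mutual best reply is (High, Y), giving (11, 14).
Firm A's commitment gain: 12 − 11 = 1.

1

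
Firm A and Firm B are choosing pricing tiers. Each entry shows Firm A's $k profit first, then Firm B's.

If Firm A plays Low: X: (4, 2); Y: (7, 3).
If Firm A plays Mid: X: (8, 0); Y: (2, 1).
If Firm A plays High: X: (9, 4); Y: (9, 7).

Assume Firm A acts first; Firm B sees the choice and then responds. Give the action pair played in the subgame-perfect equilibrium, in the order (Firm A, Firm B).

(High, Y)

Firm B best-responds to each possible Firm A move:
- Low: Firm B compares 2, 3 and picks Y; Firm A would get 7.
- Mid: Firm B compares 0, 1 and picks Y; Firm A would get 2.
- High: Firm B compares 4, 7 and picks Y; Firm A would get 9.
Among 7, 2, 9, the best is 9 at High. Subgame-perfect outcome: (High, Y) with payoffs (9, 7).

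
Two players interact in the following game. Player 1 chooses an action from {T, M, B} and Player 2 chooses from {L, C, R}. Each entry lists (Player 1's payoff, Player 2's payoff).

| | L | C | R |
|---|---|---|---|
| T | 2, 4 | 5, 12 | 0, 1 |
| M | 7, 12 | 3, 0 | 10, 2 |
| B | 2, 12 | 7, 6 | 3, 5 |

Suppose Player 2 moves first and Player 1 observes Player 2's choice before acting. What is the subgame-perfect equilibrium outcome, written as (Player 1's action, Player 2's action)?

(M, L)

Work backward from Player 1's decision.
- L: BR = M, leader payoff 12.
- C: BR = B, leader payoff 6.
- R: BR = M, leader payoff 2.
Among 12, 6, 2, the best is 12 at L. Subgame-perfect outcome: (M, L) with payoffs (7, 12).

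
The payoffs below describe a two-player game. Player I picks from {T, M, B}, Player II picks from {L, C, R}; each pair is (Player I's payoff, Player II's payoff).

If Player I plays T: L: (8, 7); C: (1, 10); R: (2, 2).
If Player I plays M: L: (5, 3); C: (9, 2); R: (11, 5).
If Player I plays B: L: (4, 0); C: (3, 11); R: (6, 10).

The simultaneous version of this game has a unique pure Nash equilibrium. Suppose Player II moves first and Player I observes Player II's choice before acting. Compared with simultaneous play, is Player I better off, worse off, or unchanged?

worse off

Player I best-responds to each possible Player II move:
- L: Player I compares 8, 5, 4 and picks T; Player II would get 7.
- C: Player I compares 1, 9, 3 and picks M; Player II would get 2.
- R: Player I compares 2, 11, 6 and picks M; Player II would get 5.
Player II's induced payoffs are 7, 2, 5, so Player II commits to L. Subgame-perfect outcome: (T, L) with payoffs (8, 7).
For the simultaneous game, intersect best replies.
Player I's best replies: L→T; C→M; R→M.
Player II's best replies: T→C; M→R; B→C.
The unique mutual best reply is (M, R), giving (11, 5).
Player I earns 8 sequentially versus 11 at the Nash outcome: worse off.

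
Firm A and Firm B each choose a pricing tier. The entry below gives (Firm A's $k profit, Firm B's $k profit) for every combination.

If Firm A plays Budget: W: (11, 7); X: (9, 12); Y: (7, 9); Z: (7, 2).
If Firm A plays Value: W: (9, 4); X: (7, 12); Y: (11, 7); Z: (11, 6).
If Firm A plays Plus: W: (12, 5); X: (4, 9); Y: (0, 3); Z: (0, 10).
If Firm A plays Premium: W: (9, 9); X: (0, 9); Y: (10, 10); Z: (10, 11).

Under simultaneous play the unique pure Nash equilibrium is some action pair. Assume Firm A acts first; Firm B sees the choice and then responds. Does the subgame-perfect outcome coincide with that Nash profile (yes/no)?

Solve by backward induction (Firm A leads).
- Budget → Firm B plays X (best of 7, 12, 9, 2); Firm A gets 9.
- Value → Firm B plays X (best of 4, 12, 7, 6); Firm A gets 7.
- Plus → Firm B plays Z (best of 5, 9, 3, 10); Firm A gets 0.
- Premium → Firm B plays Z (best of 9, 9, 10, 11); Firm A gets 10.
Maximizing over 9, 7, 0, 10, Firm A chooses Premium. Subgame-perfect outcome: (Premium, Z) with payoffs (10, 11).
Under simultaneous play:
Firm A's best replies: W→Plus; X→Budget; Y→Value; Z→Value.
Firm B's best replies: Budget→X; Value→X; Plus→Z; Premium→Z.
Only (Budget, X) has each player best-responding; Nash payoffs (9, 12).
Sequential outcome (Premium, Z) differs from the Nash profile (Budget, X).

no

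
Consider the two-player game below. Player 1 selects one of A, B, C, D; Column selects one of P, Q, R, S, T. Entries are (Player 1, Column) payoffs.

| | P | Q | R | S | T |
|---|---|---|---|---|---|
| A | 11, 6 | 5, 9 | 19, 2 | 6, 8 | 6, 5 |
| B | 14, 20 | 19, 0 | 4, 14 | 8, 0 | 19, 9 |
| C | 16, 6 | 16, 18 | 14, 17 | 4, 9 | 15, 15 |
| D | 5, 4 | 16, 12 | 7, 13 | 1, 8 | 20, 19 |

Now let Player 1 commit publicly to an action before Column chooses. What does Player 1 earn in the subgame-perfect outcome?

Backward induction with Player 1 moving first.
- A: Column compares 6, 9, 2, 8, 5 and picks Q; Player 1 would get 5.
- B: Column compares 20, 0, 14, 0, 9 and picks P; Player 1 would get 14.
- C: Column compares 6, 18, 17, 9, 15 and picks Q; Player 1 would get 16.
- D: Column compares 4, 12, 13, 8, 19 and picks T; Player 1 would get 20.
Maximizing over 5, 14, 16, 20, Player 1 chooses D. Subgame-perfect outcome: (D, T) with payoffs (20, 19).

20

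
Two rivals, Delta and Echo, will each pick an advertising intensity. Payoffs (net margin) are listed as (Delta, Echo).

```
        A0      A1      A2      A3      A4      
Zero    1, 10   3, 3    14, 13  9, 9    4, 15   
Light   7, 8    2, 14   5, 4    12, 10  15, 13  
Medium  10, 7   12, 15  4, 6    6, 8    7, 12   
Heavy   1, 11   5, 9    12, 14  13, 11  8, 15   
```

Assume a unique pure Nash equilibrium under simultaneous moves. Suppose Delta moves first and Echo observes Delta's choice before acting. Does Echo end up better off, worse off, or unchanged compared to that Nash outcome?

Backward induction with Delta moving first.
- Zero: Echo compares 10, 3, 13, 9, 15 and picks A4; Delta would get 4.
- Light: Echo compares 8, 14, 4, 10, 13 and picks A1; Delta would get 2.
- Medium: Echo compares 7, 15, 6, 8, 12 and picks A1; Delta would get 12.
- Heavy: Echo compares 11, 9, 14, 11, 15 and picks A4; Delta would get 8.
Delta's induced payoffs are 4, 2, 12, 8, so Delta commits to Medium. Subgame-perfect outcome: (Medium, A1) with payoffs (12, 15).
For the simultaneous game, intersect best replies.
Delta's best replies: A0→Medium; A1→Medium; A2→Zero; A3→Heavy; A4→Light.
Echo's best replies: Zero→A4; Light→A1; Medium→A1; Heavy→A4.
Only (Medium, A1) has each player best-responding; Nash payoffs (12, 15).
Echo earns 15 sequentially versus 15 at the Nash outcome: unchanged.

unchanged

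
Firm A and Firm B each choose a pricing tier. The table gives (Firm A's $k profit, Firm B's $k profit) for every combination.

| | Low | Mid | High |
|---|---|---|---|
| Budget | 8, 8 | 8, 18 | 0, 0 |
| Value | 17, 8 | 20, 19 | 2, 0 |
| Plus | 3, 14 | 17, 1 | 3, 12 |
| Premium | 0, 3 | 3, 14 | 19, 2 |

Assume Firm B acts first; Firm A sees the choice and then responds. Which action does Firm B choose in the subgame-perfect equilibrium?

Work backward from Firm A's decision.
- Low: Firm A compares 8, 17, 3, 0 and picks Value; Firm B would get 8.
- Mid: Firm A compares 8, 20, 17, 3 and picks Value; Firm B would get 19.
- High: Firm A compares 0, 2, 3, 19 and picks Premium; Firm B would get 2.
Firm B's induced payoffs are 8, 19, 2, so Firm B commits to Mid. Subgame-perfect outcome: (Value, Mid) with payoffs (20, 19).

Mid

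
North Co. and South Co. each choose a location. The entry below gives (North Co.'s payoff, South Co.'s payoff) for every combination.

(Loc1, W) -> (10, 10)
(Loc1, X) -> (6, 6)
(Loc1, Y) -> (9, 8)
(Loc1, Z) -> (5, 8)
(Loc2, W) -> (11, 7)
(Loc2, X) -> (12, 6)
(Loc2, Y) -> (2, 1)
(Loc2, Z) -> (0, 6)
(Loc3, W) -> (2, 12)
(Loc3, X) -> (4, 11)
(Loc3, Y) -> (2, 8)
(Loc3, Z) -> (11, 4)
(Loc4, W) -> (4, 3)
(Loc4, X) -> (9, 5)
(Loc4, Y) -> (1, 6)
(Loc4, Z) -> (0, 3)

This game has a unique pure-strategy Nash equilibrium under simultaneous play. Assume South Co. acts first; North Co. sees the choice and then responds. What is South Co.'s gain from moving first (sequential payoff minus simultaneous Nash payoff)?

Backward induction with South Co. moving first.
- W: BR = Loc2, leader payoff 7.
- X: BR = Loc2, leader payoff 6.
- Y: BR = Loc1, leader payoff 8.
- Z: BR = Loc3, leader payoff 4.
South Co.'s induced payoffs are 7, 6, 8, 4, so South Co. commits to Y. Subgame-perfect outcome: (Loc1, Y) with payoffs (9, 8).
Under simultaneous play:
North Co.'s best replies: W→Loc2; X→Loc2; Y→Loc1; Z→Loc3.
South Co.'s best replies: Loc1→W; Loc2→W; Loc3→W; Loc4→Y.
The unique mutual best reply is (Loc2, W), giving (11, 7).
South Co.'s commitment gain: 8 − 7 = 1.

1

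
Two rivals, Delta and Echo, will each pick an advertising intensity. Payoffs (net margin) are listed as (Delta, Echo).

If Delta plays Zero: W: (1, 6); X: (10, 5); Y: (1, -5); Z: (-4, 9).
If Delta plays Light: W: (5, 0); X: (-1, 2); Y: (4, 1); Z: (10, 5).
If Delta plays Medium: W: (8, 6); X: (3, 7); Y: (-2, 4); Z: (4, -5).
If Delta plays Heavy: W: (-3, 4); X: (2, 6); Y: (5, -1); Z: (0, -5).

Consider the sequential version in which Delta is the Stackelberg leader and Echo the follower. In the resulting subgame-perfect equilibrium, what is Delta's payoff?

10

Echo best-responds to each possible Delta move:
- Zero: BR = Z, leader payoff -4.
- Light: BR = Z, leader payoff 10.
- Medium: BR = X, leader payoff 3.
- Heavy: BR = X, leader payoff 2.
Delta's induced payoffs are -4, 10, 3, 2, so Delta commits to Light. Subgame-perfect outcome: (Light, Z) with payoffs (10, 5).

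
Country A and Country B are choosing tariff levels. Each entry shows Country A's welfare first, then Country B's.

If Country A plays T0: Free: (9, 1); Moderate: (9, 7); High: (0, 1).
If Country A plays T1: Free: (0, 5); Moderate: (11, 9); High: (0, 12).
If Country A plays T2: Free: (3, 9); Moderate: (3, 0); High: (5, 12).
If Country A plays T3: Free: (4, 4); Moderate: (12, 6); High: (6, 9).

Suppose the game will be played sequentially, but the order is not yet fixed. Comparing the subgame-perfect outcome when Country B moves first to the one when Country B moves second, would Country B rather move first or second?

If Country A leads: Country B's best replies are T0→Moderate, T1→High, T2→High, T3→High; Country A's induced payoffs 9, 0, 5, 6; outcome (T0, Moderate), payoffs (9, 7).
If Country B leads: Country A's best replies are Free→T0, Moderate→T3, High→T3; Country B's induced payoffs 1, 6, 9; outcome (T3, High), payoffs (6, 9).
Country B gets 9 moving first and 7 moving second, so Country B prefers to move first.

first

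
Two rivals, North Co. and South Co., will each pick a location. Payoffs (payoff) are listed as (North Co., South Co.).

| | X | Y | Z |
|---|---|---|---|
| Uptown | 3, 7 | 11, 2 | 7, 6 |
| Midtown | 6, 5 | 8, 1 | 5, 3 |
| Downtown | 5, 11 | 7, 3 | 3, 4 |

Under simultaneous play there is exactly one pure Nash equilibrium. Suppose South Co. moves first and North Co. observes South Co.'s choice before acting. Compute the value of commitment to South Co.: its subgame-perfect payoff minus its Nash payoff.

Work backward from North Co.'s decision.
- X: BR = Midtown, leader payoff 5.
- Y: BR = Uptown, leader payoff 2.
- Z: BR = Uptown, leader payoff 6.
South Co.'s induced payoffs are 5, 2, 6, so South Co. commits to Z. Subgame-perfect outcome: (Uptown, Z) with payoffs (7, 6).
Under simultaneous play:
North Co.'s best replies: X→Midtown; Y→Uptown; Z→Uptown.
South Co.'s best replies: Uptown→X; Midtown→X; Downtown→X.
Only (Midtown, X) has each player best-responding; Nash payoffs (6, 5).
South Co.'s commitment gain: 6 − 5 = 1.

1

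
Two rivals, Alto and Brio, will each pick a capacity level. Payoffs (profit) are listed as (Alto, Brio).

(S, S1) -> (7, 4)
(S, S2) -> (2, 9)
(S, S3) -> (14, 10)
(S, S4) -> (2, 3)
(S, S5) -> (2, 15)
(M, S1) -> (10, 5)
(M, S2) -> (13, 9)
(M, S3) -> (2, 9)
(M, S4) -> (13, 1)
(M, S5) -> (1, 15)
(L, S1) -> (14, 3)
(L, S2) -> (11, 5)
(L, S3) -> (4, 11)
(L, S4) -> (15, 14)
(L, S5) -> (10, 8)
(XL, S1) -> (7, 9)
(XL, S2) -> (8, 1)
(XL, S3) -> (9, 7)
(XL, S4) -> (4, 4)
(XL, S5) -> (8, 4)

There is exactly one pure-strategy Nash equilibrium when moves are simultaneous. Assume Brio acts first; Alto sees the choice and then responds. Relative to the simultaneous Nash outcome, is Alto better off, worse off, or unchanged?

Alto best-responds to each possible Brio move:
- S1 → Alto plays L (best of 7, 10, 14, 7); Brio gets 3.
- S2 → Alto plays M (best of 2, 13, 11, 8); Brio gets 9.
- S3 → Alto plays S (best of 14, 2, 4, 9); Brio gets 10.
- S4 → Alto plays L (best of 2, 13, 15, 4); Brio gets 14.
- S5 → Alto plays L (best of 2, 1, 10, 8); Brio gets 8.
Among 3, 9, 10, 14, 8, the best is 14 at S4. Subgame-perfect outcome: (L, S4) with payoffs (15, 14).
For the simultaneous game, intersect best replies.
Alto's best replies: S1→L; S2→M; S3→S; S4→L; S5→L.
Brio's best replies: S→S5; M→S5; L→S4; XL→S1.
The unique mutual best reply is (L, S4), giving (15, 14).
Alto earns 15 sequentially versus 15 at the Nash outcome: unchanged.

unchanged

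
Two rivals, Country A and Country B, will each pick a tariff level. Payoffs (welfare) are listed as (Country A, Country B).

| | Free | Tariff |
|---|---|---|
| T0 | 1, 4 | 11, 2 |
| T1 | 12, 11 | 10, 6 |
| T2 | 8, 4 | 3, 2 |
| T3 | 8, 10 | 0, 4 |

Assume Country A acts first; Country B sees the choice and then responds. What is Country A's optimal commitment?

Solve by backward induction (Country A leads).
- T0: Country B compares 4, 2 and picks Free; Country A would get 1.
- T1: Country B compares 11, 6 and picks Free; Country A would get 12.
- T2: Country B compares 4, 2 and picks Free; Country A would get 8.
- T3: Country B compares 10, 4 and picks Free; Country A would get 8.
Among 1, 12, 8, 8, the best is 12 at T1. Subgame-perfect outcome: (T1, Free) with payoffs (12, 11).

T1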